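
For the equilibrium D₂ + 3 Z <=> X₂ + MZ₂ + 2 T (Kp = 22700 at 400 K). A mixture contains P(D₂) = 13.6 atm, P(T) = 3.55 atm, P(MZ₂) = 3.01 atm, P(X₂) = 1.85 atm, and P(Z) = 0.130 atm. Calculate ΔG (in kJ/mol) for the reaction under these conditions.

ΔG = -7.54 kJ/mol

Qp = P(X₂)·P(MZ₂)·P(T)² / (P(D₂)·P(Z)³) = (1.85)·(3.01)·(3.55)² / ((13.6)·(0.130)³) = 2350
ΔG = RT ln(Qp/Kp) = (8.314 J mol⁻¹ K⁻¹)(400 K) × ln(2350/22700)
   = (3.326 kJ/mol)(-2.268) = -7.54 kJ/mol
ΔG < 0, so the forward reaction is spontaneous (proceeds forward).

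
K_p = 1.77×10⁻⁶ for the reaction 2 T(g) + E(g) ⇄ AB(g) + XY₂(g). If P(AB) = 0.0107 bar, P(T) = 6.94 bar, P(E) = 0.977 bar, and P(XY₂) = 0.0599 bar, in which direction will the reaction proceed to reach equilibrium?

Q_p = P(AB)·P(XY₂) / (P(T)²·P(E)) = (0.0107)·(0.0599) / ((6.94)²·(0.977)) = 1.36×10⁻⁵
Q_p = 1.36×10⁻⁵ > K_p = 1.77×10⁻⁶, so the reverse reaction proceeds.

in the reverse direction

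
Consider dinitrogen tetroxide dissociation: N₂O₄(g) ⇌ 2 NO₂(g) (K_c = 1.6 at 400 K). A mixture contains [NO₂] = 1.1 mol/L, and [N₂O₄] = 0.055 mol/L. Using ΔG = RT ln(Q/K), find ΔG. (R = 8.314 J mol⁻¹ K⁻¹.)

Q_c = [NO₂]² / [N₂O₄] = (1.1)² / (0.055) = 22.0
ΔG = RT ln(Q_c/K_c) = (8.314 J mol⁻¹ K⁻¹)(400 K) × ln(22.0/1.6)
   = (3.326 kJ/mol)(2.621) = 8.72 kJ/mol
ΔG > 0, so the forward reaction is non-spontaneous (proceeds in reverse).

ΔG = 8.72 kJ/mol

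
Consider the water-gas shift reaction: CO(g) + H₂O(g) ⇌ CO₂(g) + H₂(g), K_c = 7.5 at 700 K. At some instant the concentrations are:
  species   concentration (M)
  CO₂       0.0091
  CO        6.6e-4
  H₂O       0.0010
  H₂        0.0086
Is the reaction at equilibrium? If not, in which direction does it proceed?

to the left

Q_c = [CO₂]·[H₂] / ([CO]·[H₂O]) = (0.0091)·(0.0086) / ((6.6e-4)·(0.0010)) = 120
Q_c = 120 > K_c = 7.5, so the reverse reaction proceeds.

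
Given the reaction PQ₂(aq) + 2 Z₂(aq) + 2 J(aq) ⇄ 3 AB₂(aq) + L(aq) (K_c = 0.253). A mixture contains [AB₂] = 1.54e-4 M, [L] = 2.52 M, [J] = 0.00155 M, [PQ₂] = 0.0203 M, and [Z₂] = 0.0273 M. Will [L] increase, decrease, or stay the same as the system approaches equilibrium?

Q_c = [AB₂]³·[L] / ([PQ₂]·[Z₂]²·[J]²) = (1.54e-4)³·(2.52) / ((0.0203)·(0.0273)²·(0.00155)²) = 0.253
Q_c = 0.253 = K_c; the system is at equilibrium.

stay the same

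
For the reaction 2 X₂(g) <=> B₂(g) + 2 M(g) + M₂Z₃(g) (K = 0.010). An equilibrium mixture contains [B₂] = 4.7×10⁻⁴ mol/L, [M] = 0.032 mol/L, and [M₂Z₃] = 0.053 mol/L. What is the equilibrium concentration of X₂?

[X₂] = 0.0016 mol/L

At equilibrium, K = [B₂]·[M]²·[M₂Z₃] / [X₂]² = 0.010.
(4.7×10⁻⁴)·(0.032)²·(0.053) / ([X₂])² = 0.010
[X₂]² = 2.55×10⁻⁶ ⇒ [X₂] = 0.0016 mol/L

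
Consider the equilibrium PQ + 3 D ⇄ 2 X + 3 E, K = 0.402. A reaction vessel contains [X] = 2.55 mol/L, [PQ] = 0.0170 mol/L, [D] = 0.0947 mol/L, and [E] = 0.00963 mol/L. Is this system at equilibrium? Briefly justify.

yes, at equilibrium

Q = [X]²·[E]³ / ([PQ]·[D]³) = (2.55)²·(0.00963)³ / ((0.0170)·(0.0947)³) = 0.402
Q = 0.402 = K; the system is at equilibrium.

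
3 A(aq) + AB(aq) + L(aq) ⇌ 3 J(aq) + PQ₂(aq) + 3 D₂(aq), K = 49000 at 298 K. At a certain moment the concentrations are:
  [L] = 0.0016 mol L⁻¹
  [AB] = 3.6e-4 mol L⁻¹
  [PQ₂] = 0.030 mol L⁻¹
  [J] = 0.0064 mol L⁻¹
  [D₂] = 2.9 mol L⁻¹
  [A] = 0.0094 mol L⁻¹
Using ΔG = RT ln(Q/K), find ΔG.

Q = [J]³·[PQ₂]·[D₂]³ / ([A]³·[AB]·[L]) = (0.0064)³·(0.030)·(2.9)³ / ((0.0094)³·(3.6e-4)·(0.0016)) = 4.01e5
ΔG = RT ln(Q/K) = (8.314 J mol⁻¹ K⁻¹)(298 K) × ln(4.01e5/49000)
   = (2.478 kJ/mol)(2.102) = 5.21 kJ/mol
ΔG > 0, so the forward reaction is non-spontaneous (proceeds in reverse).

ΔG = 5.21 kJ/mol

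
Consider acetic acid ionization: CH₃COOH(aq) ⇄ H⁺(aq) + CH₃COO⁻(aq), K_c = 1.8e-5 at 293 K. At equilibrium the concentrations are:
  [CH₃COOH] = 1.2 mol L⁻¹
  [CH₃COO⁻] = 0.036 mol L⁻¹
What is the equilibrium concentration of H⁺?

[H⁺] = 6.0e-4 mol L⁻¹

At equilibrium, K_c = [H⁺]·[CH₃COO⁻] / [CH₃COOH] = 1.8e-5.
([H⁺])·(0.036) / (1.2) = 1.8e-5
[H⁺] = 6.00e-4 = 6.0e-4 mol L⁻¹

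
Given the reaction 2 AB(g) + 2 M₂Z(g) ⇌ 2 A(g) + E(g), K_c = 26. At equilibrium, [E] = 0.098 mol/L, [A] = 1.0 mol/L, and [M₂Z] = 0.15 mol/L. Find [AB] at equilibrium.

At equilibrium, K_c = [A]²·[E] / ([AB]²·[M₂Z]²) = 26.
(1.0)²·(0.098) / (([AB])²·(0.15)²) = 26
[AB]² = 0.168 ⇒ [AB] = 0.41 mol/L

[AB] = 0.41 mol/L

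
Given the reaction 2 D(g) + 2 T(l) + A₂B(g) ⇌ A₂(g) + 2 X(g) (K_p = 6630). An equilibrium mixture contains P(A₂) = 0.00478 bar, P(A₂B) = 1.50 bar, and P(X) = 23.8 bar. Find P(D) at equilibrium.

(T is a pure liquid — omitted from K_p.)
At equilibrium, K_p = P(A₂)·P(X)² / (P(D)²·P(A₂B)) = 6630.
(0.00478)·(23.8)² / ((P(D))²·(1.50)) = 6630
P(D)² = 2.72×10⁻⁴ ⇒ P(D) = 0.0165 bar

P(D) = 0.0165 bar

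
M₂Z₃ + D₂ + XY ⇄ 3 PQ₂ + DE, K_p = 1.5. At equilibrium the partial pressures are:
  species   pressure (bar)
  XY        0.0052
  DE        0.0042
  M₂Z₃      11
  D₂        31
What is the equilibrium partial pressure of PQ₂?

P(PQ₂) = 8.6 bar

At equilibrium, K_p = P(PQ₂)³·P(DE) / (P(M₂Z₃)·P(D₂)·P(XY)) = 1.5.
(P(PQ₂))³·(0.0042) / ((11)·(31)·(0.0052)) = 1.5
P(PQ₂)³ = 633 ⇒ P(PQ₂) = 8.6 bar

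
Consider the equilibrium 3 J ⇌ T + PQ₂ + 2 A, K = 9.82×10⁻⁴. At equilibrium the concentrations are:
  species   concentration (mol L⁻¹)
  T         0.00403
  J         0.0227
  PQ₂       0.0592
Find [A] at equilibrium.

At equilibrium, K = [T]·[PQ₂]·[A]² / [J]³ = 9.82×10⁻⁴.
(0.00403)·(0.0592)·([A])² / (0.0227)³ = 9.82×10⁻⁴
[A]² = 4.81×10⁻⁵ ⇒ [A] = 0.00694 mol L⁻¹

[A] = 0.00694 mol L⁻¹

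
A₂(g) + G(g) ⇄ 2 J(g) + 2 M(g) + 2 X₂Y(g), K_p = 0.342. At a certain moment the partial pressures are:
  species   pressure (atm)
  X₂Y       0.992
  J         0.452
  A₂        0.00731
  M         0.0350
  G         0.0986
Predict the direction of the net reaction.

at equilibrium

Q_p = P(J)²·P(M)²·P(X₂Y)² / (P(A₂)·P(G)) = (0.452)²·(0.0350)²·(0.992)² / ((0.00731)·(0.0986)) = 0.342
Q_p = 0.342 = K_p, so the system is already at equilibrium.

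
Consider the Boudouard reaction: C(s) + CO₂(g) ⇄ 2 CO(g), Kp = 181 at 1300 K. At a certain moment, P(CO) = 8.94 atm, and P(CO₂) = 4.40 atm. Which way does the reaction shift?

in the forward direction

(C is a pure solid — omitted from Qp.)
Qp = P(CO)² / P(CO₂) = (8.94)² / (4.40) = 18.2
Qp = 18.2 < Kp = 181, so the forward reaction proceeds.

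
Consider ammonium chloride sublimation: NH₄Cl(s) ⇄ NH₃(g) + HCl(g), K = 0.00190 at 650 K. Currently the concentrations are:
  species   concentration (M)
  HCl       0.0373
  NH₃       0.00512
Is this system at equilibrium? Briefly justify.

no; Q < K, reaction proceeds forward

(NH₄Cl is a pure solid — omitted from Q.)
Q = [NH₃]·[HCl] = (0.00512)·(0.0373) = 1.91×10⁻⁴
Q = 1.91×10⁻⁴ < K = 0.00190: net forward reaction.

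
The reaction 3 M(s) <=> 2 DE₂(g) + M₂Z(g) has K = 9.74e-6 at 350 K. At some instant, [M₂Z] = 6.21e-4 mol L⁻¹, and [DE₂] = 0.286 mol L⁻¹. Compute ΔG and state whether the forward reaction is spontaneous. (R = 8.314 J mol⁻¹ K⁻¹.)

(M is a pure solid — omitted from Q.)
Q = [DE₂]²·[M₂Z] = (0.286)²·(6.21e-4) = 5.08e-5
ΔG = RT ln(Q/K) = (8.314 J mol⁻¹ K⁻¹)(350 K) × ln(5.08e-5/9.74e-6)
   = (2.910 kJ/mol)(1.652) = 4.81 kJ/mol
ΔG > 0, so the forward reaction is non-spontaneous (proceeds in reverse).

ΔG = 4.81 kJ/mol; the forward reaction is non-spontaneous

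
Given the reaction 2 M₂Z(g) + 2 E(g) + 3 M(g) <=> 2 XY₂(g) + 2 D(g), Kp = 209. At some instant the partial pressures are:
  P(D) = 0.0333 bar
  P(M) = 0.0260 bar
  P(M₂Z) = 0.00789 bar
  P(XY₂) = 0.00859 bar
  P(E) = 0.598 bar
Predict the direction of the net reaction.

Qp = P(XY₂)²·P(D)² / (P(M₂Z)²·P(E)²·P(M)³) = (0.00859)²·(0.0333)² / ((0.00789)²·(0.598)²·(0.0260)³) = 209
Qp = 209 = Kp, so the system is already at equilibrium.

no net change (already at equilibrium)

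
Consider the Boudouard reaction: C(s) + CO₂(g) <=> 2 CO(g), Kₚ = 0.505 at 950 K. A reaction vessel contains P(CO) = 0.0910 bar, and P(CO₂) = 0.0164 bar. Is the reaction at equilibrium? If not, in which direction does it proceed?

at equilibrium

(C is a pure solid — omitted from Qₚ.)
Qₚ = P(CO)² / P(CO₂) = (0.0910)² / (0.0164) = 0.505
Qₚ = 0.505 = Kₚ, so the system is already at equilibrium.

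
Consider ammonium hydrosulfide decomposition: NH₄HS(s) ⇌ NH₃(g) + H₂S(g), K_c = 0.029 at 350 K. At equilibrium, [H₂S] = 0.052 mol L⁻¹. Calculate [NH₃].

(NH₄HS is a pure solid — omitted from K_c.)
At equilibrium, K_c = [NH₃]·[H₂S] = 0.029.
([NH₃])·(0.052) = 0.029
[NH₃] = 0.558 = 0.56 mol L⁻¹

[NH₃] = 0.56 mol L⁻¹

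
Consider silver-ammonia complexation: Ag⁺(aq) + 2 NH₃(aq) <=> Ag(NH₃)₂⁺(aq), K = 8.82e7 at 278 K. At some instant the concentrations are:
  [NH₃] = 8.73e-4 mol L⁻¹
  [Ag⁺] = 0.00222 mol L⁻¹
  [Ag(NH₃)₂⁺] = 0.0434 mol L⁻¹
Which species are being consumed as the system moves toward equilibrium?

Q = [Ag(NH₃)₂⁺] / ([Ag⁺]·[NH₃]²) = (0.0434) / ((0.00222)·(8.73e-4)²) = 2.57e7
Q = 2.57e7 < K = 8.82e7: net forward reaction.

Ag⁺, NH₃ (reactants)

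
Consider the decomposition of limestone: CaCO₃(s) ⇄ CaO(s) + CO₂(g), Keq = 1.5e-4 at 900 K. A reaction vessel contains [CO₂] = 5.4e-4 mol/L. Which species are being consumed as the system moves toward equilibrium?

(CaCO₃, CaO are pure solids — omitted from Q.)
Q = [CO₂] = 5.4e-4
Q = 5.4e-4 > Keq = 1.5e-4: net reverse reaction.

CaO, CO₂ (products)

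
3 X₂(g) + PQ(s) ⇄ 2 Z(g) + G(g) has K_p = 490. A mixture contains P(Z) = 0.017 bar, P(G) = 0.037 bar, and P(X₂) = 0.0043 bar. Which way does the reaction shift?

forward (toward products)

(PQ is a pure solid — omitted from Q_p.)
Q_p = P(Z)²·P(G) / P(X₂)³ = (0.017)²·(0.037) / (0.0043)³ = 130
Q_p = 130 < K_p = 490, so the forward reaction proceeds.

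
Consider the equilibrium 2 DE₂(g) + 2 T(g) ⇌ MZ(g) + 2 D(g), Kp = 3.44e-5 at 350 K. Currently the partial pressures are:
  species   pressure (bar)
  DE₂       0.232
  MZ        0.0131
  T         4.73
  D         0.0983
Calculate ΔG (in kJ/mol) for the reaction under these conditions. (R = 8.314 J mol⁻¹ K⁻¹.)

ΔG = 3.25 kJ/mol

Qp = P(MZ)·P(D)² / (P(DE₂)²·P(T)²) = (0.0131)·(0.0983)² / ((0.232)²·(4.73)²) = 1.05e-4
ΔG = RT ln(Qp/Kp) = (8.314 J mol⁻¹ K⁻¹)(350 K) × ln(1.05e-4/3.44e-5)
   = (2.910 kJ/mol)(1.116) = 3.25 kJ/mol
ΔG > 0, so the forward reaction is non-spontaneous (proceeds in reverse).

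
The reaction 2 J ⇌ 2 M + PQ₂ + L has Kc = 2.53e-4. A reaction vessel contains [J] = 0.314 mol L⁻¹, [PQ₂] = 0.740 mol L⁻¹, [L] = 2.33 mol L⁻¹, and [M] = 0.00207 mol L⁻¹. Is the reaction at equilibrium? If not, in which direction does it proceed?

Qc = [M]²·[PQ₂]·[L] / [J]² = (0.00207)²·(0.740)·(2.33) / (0.314)² = 7.49e-5
Qc = 7.49e-5 < Kc = 2.53e-4, so the forward reaction proceeds.

forward (toward products)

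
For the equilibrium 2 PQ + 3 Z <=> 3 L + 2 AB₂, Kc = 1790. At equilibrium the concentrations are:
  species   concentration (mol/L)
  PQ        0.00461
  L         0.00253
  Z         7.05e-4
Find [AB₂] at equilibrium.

[AB₂] = 0.0287 mol/L

At equilibrium, Kc = [L]³·[AB₂]² / ([PQ]²·[Z]³) = 1790.
(0.00253)³·([AB₂])² / ((0.00461)²·(7.05e-4)³) = 1790
[AB₂]² = 8.23e-4 ⇒ [AB₂] = 0.0287 mol/L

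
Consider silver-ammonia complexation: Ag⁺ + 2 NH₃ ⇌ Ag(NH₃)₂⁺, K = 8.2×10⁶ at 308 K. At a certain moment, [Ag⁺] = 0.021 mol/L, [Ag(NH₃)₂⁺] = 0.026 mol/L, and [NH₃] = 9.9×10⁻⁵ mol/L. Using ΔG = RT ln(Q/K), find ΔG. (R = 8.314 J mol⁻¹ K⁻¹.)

ΔG = 7.00 kJ/mol

Q = [Ag(NH₃)₂⁺] / ([Ag⁺]·[NH₃]²) = (0.026) / ((0.021)·(9.9×10⁻⁵)²) = 1.26×10⁸
ΔG = RT ln(Q/K) = (8.314 J mol⁻¹ K⁻¹)(308 K) × ln(1.26×10⁸/8.2×10⁶)
   = (2.561 kJ/mol)(2.732) = 7.00 kJ/mol
ΔG > 0, so the forward reaction is non-spontaneous (proceeds in reverse).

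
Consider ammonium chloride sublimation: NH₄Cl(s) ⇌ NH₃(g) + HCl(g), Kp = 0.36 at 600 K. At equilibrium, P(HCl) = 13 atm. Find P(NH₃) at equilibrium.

P(NH₃) = 0.028 atm

(NH₄Cl is a pure solid — omitted from Kp.)
At equilibrium, Kp = P(NH₃)·P(HCl) = 0.36.
(P(NH₃))·(13) = 0.36
P(NH₃) = 0.0277 = 0.028 atm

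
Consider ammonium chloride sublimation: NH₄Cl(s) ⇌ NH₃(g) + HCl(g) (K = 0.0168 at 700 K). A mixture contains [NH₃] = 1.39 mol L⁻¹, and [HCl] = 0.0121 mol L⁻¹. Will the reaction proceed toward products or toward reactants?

neither direction; the system is at equilibrium

(NH₄Cl is a pure solid — omitted from Q.)
Q = [NH₃]·[HCl] = (1.39)·(0.0121) = 0.0168
Q = 0.0168 = K, so the system is already at equilibrium.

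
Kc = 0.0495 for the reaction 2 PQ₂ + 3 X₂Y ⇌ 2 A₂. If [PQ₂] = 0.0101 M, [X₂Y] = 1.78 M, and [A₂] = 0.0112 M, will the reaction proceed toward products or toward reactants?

reverse (toward reactants)

Qc = [A₂]² / ([PQ₂]²·[X₂Y]³) = (0.0112)² / ((0.0101)²·(1.78)³) = 0.218
Qc = 0.218 > Kc = 0.0495, so the reverse reaction proceeds.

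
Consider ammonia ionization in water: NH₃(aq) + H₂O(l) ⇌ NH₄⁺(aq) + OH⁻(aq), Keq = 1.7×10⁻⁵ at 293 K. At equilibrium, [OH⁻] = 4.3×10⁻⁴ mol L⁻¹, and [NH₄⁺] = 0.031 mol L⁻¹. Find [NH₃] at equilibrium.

[NH₃] = 0.78 mol L⁻¹

(H₂O is a pure liquid — omitted from Keq.)
At equilibrium, Keq = [NH₄⁺]·[OH⁻] / [NH₃] = 1.7×10⁻⁵.
(0.031)·(4.3×10⁻⁴) / ([NH₃]) = 1.7×10⁻⁵
[NH₃] = 0.784 = 0.78 mol L⁻¹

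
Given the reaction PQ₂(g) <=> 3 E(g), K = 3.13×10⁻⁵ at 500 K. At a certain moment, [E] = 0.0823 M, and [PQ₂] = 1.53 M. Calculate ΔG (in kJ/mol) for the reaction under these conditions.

ΔG = 10.2 kJ/mol

Q = [E]³ / [PQ₂] = (0.0823)³ / (1.53) = 3.64×10⁻⁴
ΔG = RT ln(Q/K) = (8.314 J mol⁻¹ K⁻¹)(500 K) × ln(3.64×10⁻⁴/3.13×10⁻⁵)
   = (4.157 kJ/mol)(2.454) = 10.2 kJ/mol
ΔG > 0, so the forward reaction is non-spontaneous (proceeds in reverse).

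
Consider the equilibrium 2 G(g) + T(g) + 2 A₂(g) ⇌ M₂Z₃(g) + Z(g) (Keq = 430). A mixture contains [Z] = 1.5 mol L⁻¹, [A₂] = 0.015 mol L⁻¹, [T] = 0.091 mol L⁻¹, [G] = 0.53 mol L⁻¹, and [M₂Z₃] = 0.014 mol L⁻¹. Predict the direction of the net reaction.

Q = [M₂Z₃]·[Z] / ([G]²·[T]·[A₂]²) = (0.014)·(1.5) / ((0.53)²·(0.091)·(0.015)²) = 3700
Q = 3700 > Keq = 430, so the reverse reaction proceeds.

to the left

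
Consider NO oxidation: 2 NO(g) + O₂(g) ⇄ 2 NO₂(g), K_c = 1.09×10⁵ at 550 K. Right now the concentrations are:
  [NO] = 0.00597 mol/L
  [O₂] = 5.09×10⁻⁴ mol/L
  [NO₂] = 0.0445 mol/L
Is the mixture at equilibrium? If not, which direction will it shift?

yes, at equilibrium

Q_c = [NO₂]² / ([NO]²·[O₂]) = (0.0445)² / ((0.00597)²·(5.09×10⁻⁴)) = 1.09×10⁵
Q_c = 1.09×10⁵ = K_c; the system is at equilibrium.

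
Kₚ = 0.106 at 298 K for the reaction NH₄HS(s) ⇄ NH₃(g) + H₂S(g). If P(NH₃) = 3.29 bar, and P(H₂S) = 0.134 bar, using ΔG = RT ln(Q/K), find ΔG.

(NH₄HS is a pure solid — omitted from Qₚ.)
Qₚ = P(NH₃)·P(H₂S) = (3.29)·(0.134) = 0.441
ΔG = RT ln(Qₚ/Kₚ) = (8.314 J mol⁻¹ K⁻¹)(298 K) × ln(0.441/0.106)
   = (2.478 kJ/mol)(1.426) = 3.53 kJ/mol
ΔG > 0, so the forward reaction is non-spontaneous (proceeds in reverse).

ΔG = 3.53 kJ/mol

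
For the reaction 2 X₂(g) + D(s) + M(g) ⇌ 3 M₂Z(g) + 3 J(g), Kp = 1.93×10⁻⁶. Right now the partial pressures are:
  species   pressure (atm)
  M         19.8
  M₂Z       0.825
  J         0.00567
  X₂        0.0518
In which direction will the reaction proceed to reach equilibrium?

(D is a pure solid — omitted from Qp.)
Qp = P(M₂Z)³·P(J)³ / (P(X₂)²·P(M)) = (0.825)³·(0.00567)³ / ((0.0518)²·(19.8)) = 1.93×10⁻⁶
Qp = 1.93×10⁻⁶ = Kp, so the system is already at equilibrium.

neither direction; the system is at equilibrium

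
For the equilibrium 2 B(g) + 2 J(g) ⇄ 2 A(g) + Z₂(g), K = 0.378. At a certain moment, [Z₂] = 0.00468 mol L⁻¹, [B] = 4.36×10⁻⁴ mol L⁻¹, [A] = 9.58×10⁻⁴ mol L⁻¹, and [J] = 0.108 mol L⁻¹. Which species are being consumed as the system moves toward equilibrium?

Q = [A]²·[Z₂] / ([B]²·[J]²) = (9.58×10⁻⁴)²·(0.00468) / ((4.36×10⁻⁴)²·(0.108)²) = 1.94
Q = 1.94 > K = 0.378: net reverse reaction.

A, Z₂ (products)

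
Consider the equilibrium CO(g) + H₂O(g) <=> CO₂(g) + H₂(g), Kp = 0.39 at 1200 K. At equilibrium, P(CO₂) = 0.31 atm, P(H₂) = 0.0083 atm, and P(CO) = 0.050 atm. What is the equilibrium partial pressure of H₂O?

At equilibrium, Kp = P(CO₂)·P(H₂) / (P(CO)·P(H₂O)) = 0.39.
(0.31)·(0.0083) / ((0.050)·(P(H₂O))) = 0.39
P(H₂O) = 0.132 = 0.13 atm

P(H₂O) = 0.13 atm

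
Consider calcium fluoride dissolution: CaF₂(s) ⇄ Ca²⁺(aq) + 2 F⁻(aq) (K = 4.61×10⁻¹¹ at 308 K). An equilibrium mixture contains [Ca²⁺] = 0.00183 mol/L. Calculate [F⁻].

[F⁻] = 1.59×10⁻⁴ mol/L

(CaF₂ is a pure solid — omitted from K.)
At equilibrium, K = [Ca²⁺]·[F⁻]² = 4.61×10⁻¹¹.
(0.00183)·([F⁻])² = 4.61×10⁻¹¹
[F⁻]² = 2.52×10⁻⁸ ⇒ [F⁻] = 1.59×10⁻⁴ mol/L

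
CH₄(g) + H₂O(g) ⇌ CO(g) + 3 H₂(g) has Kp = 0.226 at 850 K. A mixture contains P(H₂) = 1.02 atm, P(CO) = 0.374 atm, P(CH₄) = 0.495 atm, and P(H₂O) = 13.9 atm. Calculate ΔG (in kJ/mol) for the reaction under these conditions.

ΔG = -9.65 kJ/mol

Qp = P(CO)·P(H₂)³ / (P(CH₄)·P(H₂O)) = (0.374)·(1.02)³ / ((0.495)·(13.9)) = 0.0577
ΔG = RT ln(Qp/Kp) = (8.314 J mol⁻¹ K⁻¹)(850 K) × ln(0.0577/0.226)
   = (7.067 kJ/mol)(-1.365) = -9.65 kJ/mol
ΔG < 0, so the forward reaction is spontaneous (proceeds forward).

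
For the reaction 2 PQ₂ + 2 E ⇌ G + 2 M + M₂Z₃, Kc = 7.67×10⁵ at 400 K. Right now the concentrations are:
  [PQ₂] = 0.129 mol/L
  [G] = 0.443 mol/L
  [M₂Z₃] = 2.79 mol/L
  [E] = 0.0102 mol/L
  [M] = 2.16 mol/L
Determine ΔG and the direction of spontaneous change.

Qc = [G]·[M]²·[M₂Z₃] / ([PQ₂]²·[E]²) = (0.443)·(2.16)²·(2.79) / ((0.129)²·(0.0102)²) = 3.33×10⁶
ΔG = RT ln(Qc/Kc) = (8.314 J mol⁻¹ K⁻¹)(400 K) × ln(3.33×10⁶/7.67×10⁵)
   = (3.326 kJ/mol)(1.468) = 4.88 kJ/mol
ΔG > 0, so the forward reaction is non-spontaneous (proceeds in reverse).

ΔG = 4.88 kJ/mol; the forward reaction is non-spontaneous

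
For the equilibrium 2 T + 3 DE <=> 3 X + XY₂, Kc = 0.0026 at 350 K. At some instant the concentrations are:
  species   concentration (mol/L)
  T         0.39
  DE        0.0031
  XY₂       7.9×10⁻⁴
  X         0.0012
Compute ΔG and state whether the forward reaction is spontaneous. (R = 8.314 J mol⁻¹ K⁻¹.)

Qc = [X]³·[XY₂] / ([T]²·[DE]³) = (0.0012)³·(7.9×10⁻⁴) / ((0.39)²·(0.0031)³) = 3.01×10⁻⁴
ΔG = RT ln(Qc/Kc) = (8.314 J mol⁻¹ K⁻¹)(350 K) × ln(3.01×10⁻⁴/0.0026)
   = (2.910 kJ/mol)(-2.156) = -6.27 kJ/mol
ΔG < 0, so the forward reaction is spontaneous (proceeds forward).

ΔG = -6.27 kJ/mol; the forward reaction is spontaneous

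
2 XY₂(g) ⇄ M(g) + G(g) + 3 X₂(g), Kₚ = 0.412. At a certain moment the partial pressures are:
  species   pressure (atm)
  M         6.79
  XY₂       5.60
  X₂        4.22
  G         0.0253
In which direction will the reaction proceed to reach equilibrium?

Qₚ = P(M)·P(G)·P(X₂)³ / P(XY₂)² = (6.79)·(0.0253)·(4.22)³ / (5.60)² = 0.412
Qₚ = 0.412 = Kₚ, so the system is already at equilibrium.

neither direction; the system is at equilibrium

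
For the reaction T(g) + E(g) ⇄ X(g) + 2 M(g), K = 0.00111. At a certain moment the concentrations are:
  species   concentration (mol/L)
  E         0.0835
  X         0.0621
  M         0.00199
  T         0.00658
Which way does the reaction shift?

Q = [X]·[M]² / ([T]·[E]) = (0.0621)·(0.00199)² / ((0.00658)·(0.0835)) = 4.48×10⁻⁴
Q = 4.48×10⁻⁴ < K = 0.00111, so the forward reaction proceeds.

forward (toward products)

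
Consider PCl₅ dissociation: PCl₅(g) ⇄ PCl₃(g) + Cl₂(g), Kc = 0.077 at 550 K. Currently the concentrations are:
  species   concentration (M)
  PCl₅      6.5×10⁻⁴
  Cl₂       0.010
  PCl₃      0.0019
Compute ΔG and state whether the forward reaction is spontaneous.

ΔG = -4.43 kJ/mol; the forward reaction is spontaneous

Qc = [PCl₃]·[Cl₂] / [PCl₅] = (0.0019)·(0.010) / (6.5×10⁻⁴) = 0.0292
ΔG = RT ln(Qc/Kc) = (8.314 J mol⁻¹ K⁻¹)(550 K) × ln(0.0292/0.077)
   = (4.573 kJ/mol)(-0.9696) = -4.43 kJ/mol
ΔG < 0, so the forward reaction is spontaneous (proceeds forward).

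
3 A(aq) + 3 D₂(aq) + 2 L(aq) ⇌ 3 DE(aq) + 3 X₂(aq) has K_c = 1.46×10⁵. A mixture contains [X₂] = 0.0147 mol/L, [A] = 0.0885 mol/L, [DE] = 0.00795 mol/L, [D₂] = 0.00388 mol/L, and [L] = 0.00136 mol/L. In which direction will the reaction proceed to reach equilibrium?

Q_c = [DE]³·[X₂]³ / ([A]³·[D₂]³·[L]²) = (0.00795)³·(0.0147)³ / ((0.0885)³·(0.00388)³·(0.00136)²) = 21300
Q_c = 21300 < K_c = 1.46×10⁵, so the forward reaction proceeds.

forward (toward products)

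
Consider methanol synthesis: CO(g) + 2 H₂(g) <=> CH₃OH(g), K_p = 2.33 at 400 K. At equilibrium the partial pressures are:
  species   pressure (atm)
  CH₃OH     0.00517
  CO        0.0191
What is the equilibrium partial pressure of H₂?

At equilibrium, K_p = P(CH₃OH) / (P(CO)·P(H₂)²) = 2.33.
(0.00517) / ((0.0191)·(P(H₂))²) = 2.33
P(H₂)² = 0.116 ⇒ P(H₂) = 0.341 atm

P(H₂) = 0.341 atm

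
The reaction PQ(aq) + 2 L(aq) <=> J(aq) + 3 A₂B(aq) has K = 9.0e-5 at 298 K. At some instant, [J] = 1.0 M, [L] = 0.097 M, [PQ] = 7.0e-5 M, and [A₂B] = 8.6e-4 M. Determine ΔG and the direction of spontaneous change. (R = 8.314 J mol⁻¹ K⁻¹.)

ΔG = 5.88 kJ/mol; the forward reaction is non-spontaneous

Q = [J]·[A₂B]³ / ([PQ]·[L]²) = (1.0)·(8.6e-4)³ / ((7.0e-5)·(0.097)²) = 9.66e-4
ΔG = RT ln(Q/K) = (8.314 J mol⁻¹ K⁻¹)(298 K) × ln(9.66e-4/9.0e-5)
   = (2.478 kJ/mol)(2.373) = 5.88 kJ/mol
ΔG > 0, so the forward reaction is non-spontaneous (proceeds in reverse).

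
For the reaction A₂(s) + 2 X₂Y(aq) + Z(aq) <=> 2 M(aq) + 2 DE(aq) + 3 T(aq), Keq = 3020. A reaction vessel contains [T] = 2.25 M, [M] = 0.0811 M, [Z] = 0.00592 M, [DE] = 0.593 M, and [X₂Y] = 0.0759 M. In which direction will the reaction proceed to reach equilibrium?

toward products

(A₂ is a pure solid — omitted from Q.)
Q = [M]²·[DE]²·[T]³ / ([X₂Y]²·[Z]) = (0.0811)²·(0.593)²·(2.25)³ / ((0.0759)²·(0.00592)) = 772
Q = 772 < Keq = 3020, so the forward reaction proceeds.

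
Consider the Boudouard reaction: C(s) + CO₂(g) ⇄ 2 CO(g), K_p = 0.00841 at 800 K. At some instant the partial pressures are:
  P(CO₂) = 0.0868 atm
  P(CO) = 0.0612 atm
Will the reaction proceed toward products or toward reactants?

(C is a pure solid — omitted from Q_p.)
Q_p = P(CO)² / P(CO₂) = (0.0612)² / (0.0868) = 0.0432
Q_p = 0.0432 > K_p = 0.00841, so the reverse reaction proceeds.

to the left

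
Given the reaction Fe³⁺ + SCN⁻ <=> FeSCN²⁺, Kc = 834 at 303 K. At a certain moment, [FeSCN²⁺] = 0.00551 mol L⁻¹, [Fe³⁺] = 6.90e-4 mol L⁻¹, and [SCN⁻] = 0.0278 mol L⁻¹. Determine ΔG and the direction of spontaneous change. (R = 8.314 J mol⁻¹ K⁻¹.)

Qc = [FeSCN²⁺] / ([Fe³⁺]·[SCN⁻]) = (0.00551) / ((6.90e-4)·(0.0278)) = 287
ΔG = RT ln(Qc/Kc) = (8.314 J mol⁻¹ K⁻¹)(303 K) × ln(287/834)
   = (2.519 kJ/mol)(-1.067) = -2.69 kJ/mol
ΔG < 0, so the forward reaction is spontaneous (proceeds forward).

ΔG = -2.69 kJ/mol; the forward reaction is spontaneous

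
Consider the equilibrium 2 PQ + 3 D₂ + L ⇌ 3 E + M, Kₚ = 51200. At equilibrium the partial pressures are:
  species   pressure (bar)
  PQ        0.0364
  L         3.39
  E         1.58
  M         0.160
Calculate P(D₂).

P(D₂) = 0.140 bar

At equilibrium, Kₚ = P(E)³·P(M) / (P(PQ)²·P(D₂)³·P(L)) = 51200.
(1.58)³·(0.160) / ((0.0364)²·(P(D₂))³·(3.39)) = 51200
P(D₂)³ = 0.00274 ⇒ P(D₂) = 0.140 bar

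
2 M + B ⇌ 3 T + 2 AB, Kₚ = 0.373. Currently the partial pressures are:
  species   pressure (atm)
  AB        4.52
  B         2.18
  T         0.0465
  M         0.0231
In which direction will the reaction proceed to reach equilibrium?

in the reverse direction

Qₚ = P(T)³·P(AB)² / (P(M)²·P(B)) = (0.0465)³·(4.52)² / ((0.0231)²·(2.18)) = 1.77
Qₚ = 1.77 > Kₚ = 0.373, so the reverse reaction proceeds.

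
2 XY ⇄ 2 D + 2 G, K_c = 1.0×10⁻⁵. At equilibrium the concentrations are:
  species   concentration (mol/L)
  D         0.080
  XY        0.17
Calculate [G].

At equilibrium, K_c = [D]²·[G]² / [XY]² = 1.0×10⁻⁵.
(0.080)²·([G])² / (0.17)² = 1.0×10⁻⁵
[G]² = 4.52×10⁻⁵ ⇒ [G] = 0.0067 mol/L

[G] = 0.0067 mol/L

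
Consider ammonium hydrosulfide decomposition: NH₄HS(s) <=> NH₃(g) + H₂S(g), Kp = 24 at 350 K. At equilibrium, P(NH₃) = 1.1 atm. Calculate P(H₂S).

(NH₄HS is a pure solid — omitted from Kp.)
At equilibrium, Kp = P(NH₃)·P(H₂S) = 24.
(1.1)·(P(H₂S)) = 24
P(H₂S) = 21.8 = 22 atm

P(H₂S) = 22 atm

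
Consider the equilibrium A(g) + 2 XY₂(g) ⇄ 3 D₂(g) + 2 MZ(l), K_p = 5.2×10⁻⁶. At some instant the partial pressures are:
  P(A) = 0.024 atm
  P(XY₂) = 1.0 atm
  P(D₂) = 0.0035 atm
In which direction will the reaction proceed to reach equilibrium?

(MZ is a pure liquid — omitted from Q_p.)
Q_p = P(D₂)³ / (P(A)·P(XY₂)²) = (0.0035)³ / ((0.024)·(1.0)²) = 1.8×10⁻⁶
Q_p = 1.8×10⁻⁶ < K_p = 5.2×10⁻⁶, so the forward reaction proceeds.

in the forward direction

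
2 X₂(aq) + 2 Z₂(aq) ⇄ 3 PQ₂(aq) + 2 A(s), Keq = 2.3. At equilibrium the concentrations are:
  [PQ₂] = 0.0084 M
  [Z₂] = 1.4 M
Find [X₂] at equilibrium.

(A is a pure solid — omitted from Keq.)
At equilibrium, Keq = [PQ₂]³ / ([X₂]²·[Z₂]²) = 2.3.
(0.0084)³ / (([X₂])²·(1.4)²) = 2.3
[X₂]² = 1.31e-7 ⇒ [X₂] = 3.6e-4 M

[X₂] = 3.6e-4 M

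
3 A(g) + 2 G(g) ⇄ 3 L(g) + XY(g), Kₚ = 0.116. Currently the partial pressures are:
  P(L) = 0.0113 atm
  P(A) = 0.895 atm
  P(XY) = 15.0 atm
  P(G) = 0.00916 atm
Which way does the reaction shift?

Qₚ = P(L)³·P(XY) / (P(A)³·P(G)²) = (0.0113)³·(15.0) / ((0.895)³·(0.00916)²) = 0.360
Qₚ = 0.360 > Kₚ = 0.116, so the reverse reaction proceeds.

in the reverse direction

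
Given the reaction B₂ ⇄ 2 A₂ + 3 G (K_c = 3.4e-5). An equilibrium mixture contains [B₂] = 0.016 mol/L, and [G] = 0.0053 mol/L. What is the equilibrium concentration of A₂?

[A₂] = 1.9 mol/L

At equilibrium, K_c = [A₂]²·[G]³ / [B₂] = 3.4e-5.
([A₂])²·(0.0053)³ / (0.016) = 3.4e-5
[A₂]² = 3.65 ⇒ [A₂] = 1.9 mol/L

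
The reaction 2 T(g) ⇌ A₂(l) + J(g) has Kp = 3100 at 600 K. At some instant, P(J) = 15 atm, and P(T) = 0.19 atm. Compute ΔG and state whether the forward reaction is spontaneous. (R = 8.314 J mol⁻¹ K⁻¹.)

(A₂ is a pure liquid — omitted from Qp.)
Qp = P(J) / P(T)² = (15) / (0.19)² = 416
ΔG = RT ln(Qp/Kp) = (8.314 J mol⁻¹ K⁻¹)(600 K) × ln(416/3100)
   = (4.988 kJ/mol)(-2.008) = -10.0 kJ/mol
ΔG < 0, so the forward reaction is spontaneous (proceeds forward).

ΔG = -10.0 kJ/mol; the forward reaction is spontaneous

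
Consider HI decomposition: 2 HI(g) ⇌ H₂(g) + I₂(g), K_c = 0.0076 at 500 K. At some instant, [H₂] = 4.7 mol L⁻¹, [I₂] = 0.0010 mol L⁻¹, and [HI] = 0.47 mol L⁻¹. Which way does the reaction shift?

Q_c = [H₂]·[I₂] / [HI]² = (4.7)·(0.0010) / (0.47)² = 0.021
Q_c = 0.021 > K_c = 0.0076, so the reverse reaction proceeds.

to the left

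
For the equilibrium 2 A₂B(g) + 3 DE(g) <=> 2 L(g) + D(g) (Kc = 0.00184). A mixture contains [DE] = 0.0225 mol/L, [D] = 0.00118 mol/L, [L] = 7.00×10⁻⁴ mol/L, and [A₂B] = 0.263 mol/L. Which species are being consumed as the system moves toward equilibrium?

A₂B, DE (reactants)

Qc = [L]²·[D] / ([A₂B]²·[DE]³) = (7.00×10⁻⁴)²·(0.00118) / ((0.263)²·(0.0225)³) = 7.34×10⁻⁴
Qc = 7.34×10⁻⁴ < Kc = 0.00184: net forward reaction.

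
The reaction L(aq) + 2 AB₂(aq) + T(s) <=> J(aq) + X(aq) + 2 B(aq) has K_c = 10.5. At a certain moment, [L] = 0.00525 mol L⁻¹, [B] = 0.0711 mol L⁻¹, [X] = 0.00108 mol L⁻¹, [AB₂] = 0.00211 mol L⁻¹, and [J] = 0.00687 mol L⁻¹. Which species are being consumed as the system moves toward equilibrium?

(T is a pure solid — omitted from Q_c.)
Q_c = [J]·[X]·[B]² / ([L]·[AB₂]²) = (0.00687)·(0.00108)·(0.0711)² / ((0.00525)·(0.00211)²) = 1.60
Q_c = 1.60 < K_c = 10.5: net forward reaction.

L, AB₂, T (reactants)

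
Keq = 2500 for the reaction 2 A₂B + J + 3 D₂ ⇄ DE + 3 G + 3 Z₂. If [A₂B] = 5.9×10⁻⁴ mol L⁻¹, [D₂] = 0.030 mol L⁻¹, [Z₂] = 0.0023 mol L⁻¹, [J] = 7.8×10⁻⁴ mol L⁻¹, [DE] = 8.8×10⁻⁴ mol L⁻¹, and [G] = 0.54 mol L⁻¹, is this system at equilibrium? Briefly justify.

Q = [DE]·[G]³·[Z₂]³ / ([A₂B]²·[J]·[D₂]³) = (8.8×10⁻⁴)·(0.54)³·(0.0023)³ / ((5.9×10⁻⁴)²·(7.8×10⁻⁴)·(0.030)³) = 230
Q = 230 < Keq = 2500: net forward reaction.

no; Q < K, reaction proceeds forward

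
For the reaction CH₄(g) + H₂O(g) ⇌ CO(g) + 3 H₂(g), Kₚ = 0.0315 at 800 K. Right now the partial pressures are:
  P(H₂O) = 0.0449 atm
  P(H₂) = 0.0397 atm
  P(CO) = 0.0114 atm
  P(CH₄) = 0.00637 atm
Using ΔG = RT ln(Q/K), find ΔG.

Qₚ = P(CO)·P(H₂)³ / (P(CH₄)·P(H₂O)) = (0.0114)·(0.0397)³ / ((0.00637)·(0.0449)) = 0.00249
ΔG = RT ln(Qₚ/Kₚ) = (8.314 J mol⁻¹ K⁻¹)(800 K) × ln(0.00249/0.0315)
   = (6.651 kJ/mol)(-2.538) = -16.9 kJ/mol
ΔG < 0, so the forward reaction is spontaneous (proceeds forward).

ΔG = -16.9 kJ/mol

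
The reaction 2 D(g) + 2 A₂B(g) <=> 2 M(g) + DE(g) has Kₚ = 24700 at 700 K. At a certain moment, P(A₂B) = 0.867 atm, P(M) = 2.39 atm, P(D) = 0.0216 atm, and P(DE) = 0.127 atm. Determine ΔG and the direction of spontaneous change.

Qₚ = P(M)²·P(DE) / (P(D)²·P(A₂B)²) = (2.39)²·(0.127) / ((0.0216)²·(0.867)²) = 2070
ΔG = RT ln(Qₚ/Kₚ) = (8.314 J mol⁻¹ K⁻¹)(700 K) × ln(2070/24700)
   = (5.820 kJ/mol)(-2.479) = -14.4 kJ/mol
ΔG < 0, so the forward reaction is spontaneous (proceeds forward).

ΔG = -14.4 kJ/mol; the forward reaction is spontaneous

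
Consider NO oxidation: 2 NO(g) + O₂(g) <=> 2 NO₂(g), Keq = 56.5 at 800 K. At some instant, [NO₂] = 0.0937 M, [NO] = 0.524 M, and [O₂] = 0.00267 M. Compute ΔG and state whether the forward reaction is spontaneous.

ΔG = -10.3 kJ/mol; the forward reaction is spontaneous

Q = [NO₂]² / ([NO]²·[O₂]) = (0.0937)² / ((0.524)²·(0.00267)) = 12.0
ΔG = RT ln(Q/Keq) = (8.314 J mol⁻¹ K⁻¹)(800 K) × ln(12.0/56.5)
   = (6.651 kJ/mol)(-1.549) = -10.3 kJ/mol
ΔG < 0, so the forward reaction is spontaneous (proceeds forward).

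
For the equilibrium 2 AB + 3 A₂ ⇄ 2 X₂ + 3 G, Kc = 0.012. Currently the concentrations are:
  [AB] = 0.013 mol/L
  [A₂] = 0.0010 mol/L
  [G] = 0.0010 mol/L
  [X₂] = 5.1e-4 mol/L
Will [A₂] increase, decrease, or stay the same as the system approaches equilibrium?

Qc = [X₂]²·[G]³ / ([AB]²·[A₂]³) = (5.1e-4)²·(0.0010)³ / ((0.013)²·(0.0010)³) = 0.0015
Qc = 0.0015 < Kc = 0.012: net forward reaction.
A₂ is a reactant, so it decreases.

decrease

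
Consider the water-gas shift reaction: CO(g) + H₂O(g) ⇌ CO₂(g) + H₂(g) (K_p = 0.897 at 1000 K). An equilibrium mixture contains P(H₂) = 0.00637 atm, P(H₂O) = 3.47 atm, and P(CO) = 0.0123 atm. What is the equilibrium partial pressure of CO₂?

At equilibrium, K_p = P(CO₂)·P(H₂) / (P(CO)·P(H₂O)) = 0.897.
(P(CO₂))·(0.00637) / ((0.0123)·(3.47)) = 0.897
P(CO₂) = 6.01 atm

P(CO₂) = 6.01 atm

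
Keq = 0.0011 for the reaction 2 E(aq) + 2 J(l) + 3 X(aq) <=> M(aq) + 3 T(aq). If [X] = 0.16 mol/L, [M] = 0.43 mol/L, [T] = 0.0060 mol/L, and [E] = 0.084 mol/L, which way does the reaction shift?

reverse (toward reactants)

(J is a pure liquid — omitted from Q.)
Q = [M]·[T]³ / ([E]²·[X]³) = (0.43)·(0.0060)³ / ((0.084)²·(0.16)³) = 0.0032
Q = 0.0032 > Keq = 0.0011, so the reverse reaction proceeds.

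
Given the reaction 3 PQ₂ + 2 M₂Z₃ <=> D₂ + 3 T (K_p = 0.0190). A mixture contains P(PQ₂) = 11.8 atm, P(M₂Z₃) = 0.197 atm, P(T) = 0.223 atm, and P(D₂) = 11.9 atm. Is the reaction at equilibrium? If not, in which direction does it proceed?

toward products

Q_p = P(D₂)·P(T)³ / (P(PQ₂)³·P(M₂Z₃)²) = (11.9)·(0.223)³ / ((11.8)³·(0.197)²) = 0.00207
Q_p = 0.00207 < K_p = 0.0190, so the forward reaction proceeds.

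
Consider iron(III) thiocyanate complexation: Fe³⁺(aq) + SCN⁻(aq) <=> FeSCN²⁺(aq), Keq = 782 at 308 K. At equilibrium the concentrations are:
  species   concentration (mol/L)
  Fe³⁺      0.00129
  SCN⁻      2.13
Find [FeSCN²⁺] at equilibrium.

At equilibrium, Keq = [FeSCN²⁺] / ([Fe³⁺]·[SCN⁻]) = 782.
([FeSCN²⁺]) / ((0.00129)·(2.13)) = 782
[FeSCN²⁺] = 2.15 mol/L

[FeSCN²⁺] = 2.15 mol/L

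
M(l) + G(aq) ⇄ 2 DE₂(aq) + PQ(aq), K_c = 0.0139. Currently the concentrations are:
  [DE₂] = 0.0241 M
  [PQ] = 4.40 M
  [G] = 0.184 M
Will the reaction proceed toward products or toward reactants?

at equilibrium

(M is a pure liquid — omitted from Q_c.)
Q_c = [DE₂]²·[PQ] / [G] = (0.0241)²·(4.40) / (0.184) = 0.0139
Q_c = 0.0139 = K_c, so the system is already at equilibrium.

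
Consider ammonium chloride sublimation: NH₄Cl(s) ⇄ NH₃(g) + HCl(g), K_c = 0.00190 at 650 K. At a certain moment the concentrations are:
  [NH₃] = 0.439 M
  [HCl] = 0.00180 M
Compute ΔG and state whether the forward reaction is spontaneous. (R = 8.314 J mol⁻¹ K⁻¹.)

(NH₄Cl is a pure solid — omitted from Q_c.)
Q_c = [NH₃]·[HCl] = (0.439)·(0.00180) = 7.90×10⁻⁴
ΔG = RT ln(Q_c/K_c) = (8.314 J mol⁻¹ K⁻¹)(650 K) × ln(7.90×10⁻⁴/0.00190)
   = (5.404 kJ/mol)(-0.8776) = -4.74 kJ/mol
ΔG < 0, so the forward reaction is spontaneous (proceeds forward).

ΔG = -4.74 kJ/mol; the forward reaction is spontaneous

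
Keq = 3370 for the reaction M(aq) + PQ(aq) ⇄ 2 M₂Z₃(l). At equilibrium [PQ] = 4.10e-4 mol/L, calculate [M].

[M] = 0.724 mol/L

(M₂Z₃ is a pure liquid — omitted from Keq.)
At equilibrium, Keq = 1 / ([M]·[PQ]) = 3370.
1 / (([M])·(4.10e-4)) = 3370
[M] = 0.724 mol/L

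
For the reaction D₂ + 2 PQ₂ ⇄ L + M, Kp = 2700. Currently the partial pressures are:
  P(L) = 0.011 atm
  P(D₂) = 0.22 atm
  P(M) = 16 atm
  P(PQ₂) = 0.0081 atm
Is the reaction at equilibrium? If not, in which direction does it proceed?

Qp = P(L)·P(M) / (P(D₂)·P(PQ₂)²) = (0.011)·(16) / ((0.22)·(0.0081)²) = 12000
Qp = 12000 > Kp = 2700, so the reverse reaction proceeds.

toward reactants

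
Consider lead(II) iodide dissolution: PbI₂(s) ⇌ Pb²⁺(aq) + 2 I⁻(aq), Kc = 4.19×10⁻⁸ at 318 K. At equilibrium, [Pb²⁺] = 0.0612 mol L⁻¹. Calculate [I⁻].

[I⁻] = 8.27×10⁻⁴ mol L⁻¹

(PbI₂ is a pure solid — omitted from Kc.)
At equilibrium, Kc = [Pb²⁺]·[I⁻]² = 4.19×10⁻⁸.
(0.0612)·([I⁻])² = 4.19×10⁻⁸
[I⁻]² = 6.85×10⁻⁷ ⇒ [I⁻] = 8.27×10⁻⁴ mol L⁻¹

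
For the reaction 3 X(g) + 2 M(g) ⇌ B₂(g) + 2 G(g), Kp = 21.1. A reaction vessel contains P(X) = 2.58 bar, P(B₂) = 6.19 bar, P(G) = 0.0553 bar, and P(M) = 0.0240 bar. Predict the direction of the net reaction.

forward (toward products)

Qp = P(B₂)·P(G)² / (P(X)³·P(M)²) = (6.19)·(0.0553)² / ((2.58)³·(0.0240)²) = 1.91
Qp = 1.91 < Kp = 21.1, so the forward reaction proceeds.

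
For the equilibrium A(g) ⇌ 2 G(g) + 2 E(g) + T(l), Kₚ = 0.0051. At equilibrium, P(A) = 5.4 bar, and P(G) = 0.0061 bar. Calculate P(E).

(T is a pure liquid — omitted from Kₚ.)
At equilibrium, Kₚ = P(G)²·P(E)² / P(A) = 0.0051.
(0.0061)²·(P(E))² / (5.4) = 0.0051
P(E)² = 740 ⇒ P(E) = 27 bar

P(E) = 27 bar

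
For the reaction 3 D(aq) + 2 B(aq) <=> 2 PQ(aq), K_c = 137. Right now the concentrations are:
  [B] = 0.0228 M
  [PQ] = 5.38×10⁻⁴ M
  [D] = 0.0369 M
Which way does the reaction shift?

forward (toward products)

Q_c = [PQ]² / ([D]³·[B]²) = (5.38×10⁻⁴)² / ((0.0369)³·(0.0228)²) = 11.1
Q_c = 11.1 < K_c = 137, so the forward reaction proceeds.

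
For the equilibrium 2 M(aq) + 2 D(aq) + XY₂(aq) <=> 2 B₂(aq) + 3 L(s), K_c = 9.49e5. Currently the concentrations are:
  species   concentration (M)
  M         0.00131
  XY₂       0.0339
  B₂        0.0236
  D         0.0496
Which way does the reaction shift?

(L is a pure solid — omitted from Q_c.)
Q_c = [B₂]² / ([M]²·[D]²·[XY₂]) = (0.0236)² / ((0.00131)²·(0.0496)²·(0.0339)) = 3.89e6
Q_c = 3.89e6 > K_c = 9.49e5, so the reverse reaction proceeds.

in the reverse direction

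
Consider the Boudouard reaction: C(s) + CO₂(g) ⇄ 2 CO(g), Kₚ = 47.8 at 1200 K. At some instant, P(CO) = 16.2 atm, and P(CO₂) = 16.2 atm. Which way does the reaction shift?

in the forward direction

(C is a pure solid — omitted from Qₚ.)
Qₚ = P(CO)² / P(CO₂) = (16.2)² / (16.2) = 16.2
Qₚ = 16.2 < Kₚ = 47.8, so the forward reaction proceeds.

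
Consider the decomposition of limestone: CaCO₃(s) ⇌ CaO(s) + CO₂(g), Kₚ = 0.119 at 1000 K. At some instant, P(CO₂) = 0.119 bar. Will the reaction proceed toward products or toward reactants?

(CaCO₃, CaO are pure solids — omitted from Qₚ.)
Qₚ = P(CO₂) = 0.119
Qₚ = 0.119 = Kₚ, so the system is already at equilibrium.

neither direction; the system is at equilibrium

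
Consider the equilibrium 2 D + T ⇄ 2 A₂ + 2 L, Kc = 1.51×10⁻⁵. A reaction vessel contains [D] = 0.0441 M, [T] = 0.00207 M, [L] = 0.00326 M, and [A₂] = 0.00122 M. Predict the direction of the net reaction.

Qc = [A₂]²·[L]² / ([D]²·[T]) = (0.00122)²·(0.00326)² / ((0.0441)²·(0.00207)) = 3.93×10⁻⁶
Qc = 3.93×10⁻⁶ < Kc = 1.51×10⁻⁵, so the forward reaction proceeds.

forward (toward products)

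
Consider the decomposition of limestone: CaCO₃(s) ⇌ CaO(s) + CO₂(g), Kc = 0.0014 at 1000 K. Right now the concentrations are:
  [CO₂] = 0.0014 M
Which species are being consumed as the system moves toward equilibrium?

none (at equilibrium)

(CaCO₃, CaO are pure solids — omitted from Qc.)
Qc = [CO₂] = 0.0014
Qc = 0.0014 = Kc; the system is at equilibrium.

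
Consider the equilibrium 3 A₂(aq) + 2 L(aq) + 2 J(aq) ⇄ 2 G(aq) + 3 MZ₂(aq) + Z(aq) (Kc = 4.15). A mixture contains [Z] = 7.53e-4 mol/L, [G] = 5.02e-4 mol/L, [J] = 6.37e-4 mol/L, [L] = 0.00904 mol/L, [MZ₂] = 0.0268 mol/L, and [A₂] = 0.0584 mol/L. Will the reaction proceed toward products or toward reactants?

to the right

Qc = [G]²·[MZ₂]³·[Z] / ([A₂]³·[L]²·[J]²) = (5.02e-4)²·(0.0268)³·(7.53e-4) / ((0.0584)³·(0.00904)²·(6.37e-4)²) = 0.553
Qc = 0.553 < Kc = 4.15, so the forward reaction proceeds.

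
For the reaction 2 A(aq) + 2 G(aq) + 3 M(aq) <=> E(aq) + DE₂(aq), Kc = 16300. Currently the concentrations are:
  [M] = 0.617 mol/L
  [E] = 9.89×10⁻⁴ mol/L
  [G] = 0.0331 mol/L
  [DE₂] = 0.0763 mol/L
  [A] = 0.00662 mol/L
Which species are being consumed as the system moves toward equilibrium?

A, G, M (reactants)

Qc = [E]·[DE₂] / ([A]²·[G]²·[M]³) = (9.89×10⁻⁴)·(0.0763) / ((0.00662)²·(0.0331)²·(0.617)³) = 6690
Qc = 6690 < Kc = 16300: net forward reaction.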